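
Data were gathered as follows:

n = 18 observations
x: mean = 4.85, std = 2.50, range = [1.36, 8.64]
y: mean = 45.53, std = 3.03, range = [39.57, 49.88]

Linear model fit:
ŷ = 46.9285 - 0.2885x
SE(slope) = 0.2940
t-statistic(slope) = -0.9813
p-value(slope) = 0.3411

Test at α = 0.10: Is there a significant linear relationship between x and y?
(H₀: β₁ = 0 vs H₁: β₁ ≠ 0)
Since p-value = 0.3411 ≥ α = 0.10, fail to reject H₀ — the slope is not significantly different from 0.

Hypothesis test for the slope coefficient:

H₀: β₁ = 0 (no linear relationship)
H₁: β₁ ≠ 0 (linear relationship exists)

Test statistic: t = β̂₁ / SE(β̂₁) = -0.2885 / 0.2940 = -0.9813

The p-value (0.3411) is the probability, under H₀, of a t-statistic at least as extreme as |t| = 0.9813 (two-sided, df = n − 2 = 16).

Decision rule: reject H₀ if p-value < α.
p-value = 0.3411 ≥ α = 0.10 → fail to reject H₀.

At α = 0.10 the data do not provide convincing evidence of a nonzero slope.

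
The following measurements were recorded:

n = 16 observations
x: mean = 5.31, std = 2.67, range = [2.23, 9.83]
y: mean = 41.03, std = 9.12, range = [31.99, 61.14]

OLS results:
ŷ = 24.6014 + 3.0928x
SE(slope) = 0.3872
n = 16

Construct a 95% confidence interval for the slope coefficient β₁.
The 95% CI for β₁ is (2.2623, 3.9233)

Confidence interval for the slope:

The 95% CI for β₁ is: β̂₁ ± t*(α/2, n-2) × SE(β̂₁)

Step 1: Find critical t-value
- Confidence level = 0.95
- Degrees of freedom = n - 2 = 16 - 2 = 14
- t*(α/2, 14) = 2.1448

Step 2: Calculate margin of error
Margin = 2.1448 × 0.3872 = 0.8305

Step 3: Construct interval
CI = 3.0928 ± 0.8305
CI = (2.2623, 3.9233)

Interpretation: intervals built this way capture the true β₁ in 95% of repeated samples; here the plausible range for the per-unit effect of x on y is 2.2623 to 3.9233.
Both endpoints are positive, so the data support a genuinely positive slope at this confidence level.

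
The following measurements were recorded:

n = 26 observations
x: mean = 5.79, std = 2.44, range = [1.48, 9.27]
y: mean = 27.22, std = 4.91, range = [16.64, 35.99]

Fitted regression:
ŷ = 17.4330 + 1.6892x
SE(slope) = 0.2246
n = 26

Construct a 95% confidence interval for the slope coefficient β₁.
The 95% CI for β₁ is (1.2256, 2.1528)

Confidence interval for the slope:

The 95% CI for β₁ is: β̂₁ ± t*(α/2, n-2) × SE(β̂₁)

Step 1: Find critical t-value
- Confidence level = 0.95
- Degrees of freedom = n - 2 = 26 - 2 = 24
- t*(α/2, 24) = 2.0639

Step 2: Calculate margin of error
Margin = 2.0639 × 0.2246 = 0.4636

Step 3: Construct interval
CI = 1.6892 ± 0.4636
CI = (1.2256, 2.1528)

Interpretation: each one-unit increase in x is associated with a change in mean y of between 1.2256 and 2.1528, with 95% confidence.
The interval does not include 0, suggesting a significant linear relationship.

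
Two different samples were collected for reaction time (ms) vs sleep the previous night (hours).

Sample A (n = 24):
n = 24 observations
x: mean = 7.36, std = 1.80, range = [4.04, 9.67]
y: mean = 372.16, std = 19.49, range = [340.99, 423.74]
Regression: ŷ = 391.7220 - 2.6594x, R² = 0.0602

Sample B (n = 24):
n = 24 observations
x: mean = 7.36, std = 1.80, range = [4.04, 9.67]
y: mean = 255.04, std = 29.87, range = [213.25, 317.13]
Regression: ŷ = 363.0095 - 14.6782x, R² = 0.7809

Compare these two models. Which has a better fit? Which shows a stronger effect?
Model B has the better fit (R² = 0.7809 vs 0.0602). Model B shows the stronger effect (|β₁| = 14.6782 vs 2.6594).

Model Comparison:

Fit — compare R²:
- Model A: R² = 0.0602 → 6.02% of variance in reaction time explained
- Model B: R² = 0.7809 → 78.09% of variance in reaction time explained
- 0.7809 > 0.0602 → Model B has the better fit

Strength of effect — compare |β₁|:
- Model A: β₁ = -2.6594 → predicted reaction time falls 2.6594 ms per additional hour of sleep
- Model B: β₁ = -14.6782 → predicted reaction time falls 14.6782 ms per additional hour of sleep
- |-2.6594| < |-14.6782| → Model B shows the stronger marginal effect

Note: The two samples could reflect different populations, time periods, or measurement quality.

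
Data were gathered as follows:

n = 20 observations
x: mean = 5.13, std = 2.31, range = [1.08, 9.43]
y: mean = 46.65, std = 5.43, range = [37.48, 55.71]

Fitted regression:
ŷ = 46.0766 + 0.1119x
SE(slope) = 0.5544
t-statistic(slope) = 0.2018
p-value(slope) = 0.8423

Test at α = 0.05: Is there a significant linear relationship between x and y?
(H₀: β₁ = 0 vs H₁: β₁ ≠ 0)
Since p-value = 0.8423 ≥ α = 0.05, fail to reject H₀ — the slope is not significantly different from 0.

Hypothesis test for the slope coefficient:

H₀: β₁ = 0 (no linear relationship)
H₁: β₁ ≠ 0 (linear relationship exists)

Test statistic: t = β̂₁ / SE(β̂₁) = 0.1119 / 0.5544 = 0.2018

p = 0.8423: how often a slope estimate this far from 0 (in SE units) would arise by chance if β₁ were truly 0.

Decision rule: reject H₀ if p-value < α.
p-value = 0.8423 ≥ α = 0.05 → fail to reject H₀.

There is not sufficient evidence at the 5% significance level to conclude that a linear relationship exists between x and y.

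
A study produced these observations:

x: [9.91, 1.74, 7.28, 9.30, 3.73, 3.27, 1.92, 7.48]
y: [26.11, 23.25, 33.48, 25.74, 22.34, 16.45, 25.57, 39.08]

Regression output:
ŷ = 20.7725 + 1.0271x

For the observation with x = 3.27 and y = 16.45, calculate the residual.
Residual = -7.6811

The residual is the difference between the actual value and the predicted value:

Residual = y - ŷ

Step 1: Calculate predicted value
ŷ = 20.7725 + 1.0271 × 3.27
ŷ = 24.1311

Step 2: Calculate residual
Residual = 16.45 - 24.1311
Residual = -7.6811

The residual is negative, so the observed y = 16.45 sits below the regression line (the line overestimates it by 7.6811).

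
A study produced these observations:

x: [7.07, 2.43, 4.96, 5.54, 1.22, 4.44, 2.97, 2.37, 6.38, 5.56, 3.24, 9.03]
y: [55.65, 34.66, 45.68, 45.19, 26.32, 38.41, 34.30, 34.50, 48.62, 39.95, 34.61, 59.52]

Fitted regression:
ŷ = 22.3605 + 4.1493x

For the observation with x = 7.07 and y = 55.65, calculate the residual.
Residual = 3.9539

The residual is the difference between the actual value and the predicted value:

Residual = y - ŷ

Step 1: Calculate predicted value
ŷ = 22.3605 + 4.1493 × 7.07
ŷ = 51.6961

Step 2: Calculate residual
Residual = 55.65 - 51.6961
Residual = 3.9539

Interpretation: the model underestimates the actual value by 3.9539 at this point (positive residual → observation lies above the fitted line).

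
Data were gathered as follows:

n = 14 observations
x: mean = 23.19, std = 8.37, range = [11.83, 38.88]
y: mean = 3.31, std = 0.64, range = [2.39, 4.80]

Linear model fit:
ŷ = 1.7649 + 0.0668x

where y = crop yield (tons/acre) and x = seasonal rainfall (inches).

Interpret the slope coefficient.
On average, crop yield is about 0.0668 tons/acre higher for every extra inch of rainfall.

β₁ = 0.0668 is the change in predicted crop yield (tons/acre) per additional inch of rainfall.

Interpretation:
- Rainfall up by 1 inch → predicted crop yield increases by 0.0668 tons/acre
- The effect is assumed constant over the observed range of x (linearity)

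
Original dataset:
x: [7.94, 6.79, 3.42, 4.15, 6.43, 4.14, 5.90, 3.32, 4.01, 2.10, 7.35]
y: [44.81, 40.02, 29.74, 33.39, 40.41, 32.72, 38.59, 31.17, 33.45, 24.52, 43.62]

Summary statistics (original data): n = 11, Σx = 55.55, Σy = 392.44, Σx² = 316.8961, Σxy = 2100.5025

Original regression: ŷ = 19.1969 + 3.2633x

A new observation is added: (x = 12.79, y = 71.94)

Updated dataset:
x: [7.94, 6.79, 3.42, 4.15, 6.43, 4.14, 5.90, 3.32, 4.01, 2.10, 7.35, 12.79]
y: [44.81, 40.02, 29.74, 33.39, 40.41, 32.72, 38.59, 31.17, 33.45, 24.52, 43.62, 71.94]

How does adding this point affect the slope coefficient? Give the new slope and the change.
New slope β₁ = 4.1187 versus 3.2633 before: a change of +0.8554 (+26.2%).

The new point has HIGH LEVERAGE: x = 12.79 is far from the original mean x̄ = 55.55/11 ≈ 5.05 (original range [2.10, 7.94]).

Step 1: Update the sums with the new point (n goes from 11 to 12)
Σx  = 55.55 + 12.79 = 68.34
Σy  = 392.44 + 71.94 = 464.38
Σx² = 316.8961 + 12.79² = 316.8961 + 163.5841 = 480.4802
Σxy = 2100.5025 + 12.79×71.94 = 2100.5025 + 920.1126 = 3020.6151

Step 2: Recompute the slope with b₁ = (nΣxy − ΣxΣy) / (nΣx² − (Σx)²)
Numerator   = 12×3020.6151 − 68.34×464.38 = 36247.3812 − 31735.7292 = 4511.6520
Denominator = 12×480.4802 − 68.34² = 5765.7624 − 4670.3556 = 1095.4068
b₁(new) = 4511.6520 / 1095.4068 = 4.1187

(Same formula on the original sums: (11×2100.5025 − 55.55×392.44) / (11×316.8961 − 55.55²) = 1305.4855 / 400.0546 = 3.2633, matching the given fit.)

Step 3: Change in slope
Δβ₁ = 4.1187 − 3.2633 = +0.8554
Relative change = +0.8554 / 3.2633 × 100% = +26.2%
→ the slope increases when the point is added.

A high-leverage point only changes the slope if it is off the original line; here y = 71.94 is above the original trend, so the slope increases.
In practice: examine leverage (hᵢ) and Cook's distance rather than deleting it automatically.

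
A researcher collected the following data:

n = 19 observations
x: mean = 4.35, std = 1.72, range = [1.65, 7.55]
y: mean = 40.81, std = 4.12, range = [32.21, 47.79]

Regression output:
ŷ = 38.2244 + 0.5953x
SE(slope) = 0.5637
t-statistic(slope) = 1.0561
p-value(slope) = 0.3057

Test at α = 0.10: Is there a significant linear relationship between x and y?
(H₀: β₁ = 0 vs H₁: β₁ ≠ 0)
Fail to reject H₀: p-value = 0.3057 ≥ α = 0.10. The linear relationship is not significant at the 10% level.

Hypothesis test for the slope coefficient:

H₀: β₁ = 0 (no linear relationship)
H₁: β₁ ≠ 0 (linear relationship exists)

Test statistic: t = β̂₁ / SE(β̂₁) = 0.5953 / 0.5637 = 1.0561

The p-value (0.3057) is the probability, under H₀, of a t-statistic at least as extreme as |t| = 1.0561 (two-sided, df = n − 2 = 17).

Decision rule: reject H₀ if p-value < α.
p-value = 0.3057 ≥ α = 0.10 → fail to reject H₀.

At α = 0.10 the data do not provide convincing evidence of a nonzero slope.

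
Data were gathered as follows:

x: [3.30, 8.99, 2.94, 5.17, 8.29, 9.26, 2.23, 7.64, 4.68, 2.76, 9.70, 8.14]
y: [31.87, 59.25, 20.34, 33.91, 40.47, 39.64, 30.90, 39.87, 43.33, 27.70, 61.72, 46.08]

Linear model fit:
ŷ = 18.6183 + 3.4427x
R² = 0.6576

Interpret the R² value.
The model explains 65.76% of the variance in y (R² = 0.6576), leaving 34.24% unexplained; the fit is moderate.

R² = 1 − SS_res/SS_tot compares the residual scatter to the total scatter of y about its mean.

Here R² = 0.6576:
- Explained: 65.76% of the variation in y
- Unexplained (residual): 100% − 65.76% = 34.24%
- Rule of thumb (below 0.3 weak; 0.3 to below 0.7 moderate; 0.7 and above strong) → moderate

Calculation: R² = 1 − (SS_res / SS_tot), where SS_res is the sum of squared residuals and SS_tot the total sum of squares.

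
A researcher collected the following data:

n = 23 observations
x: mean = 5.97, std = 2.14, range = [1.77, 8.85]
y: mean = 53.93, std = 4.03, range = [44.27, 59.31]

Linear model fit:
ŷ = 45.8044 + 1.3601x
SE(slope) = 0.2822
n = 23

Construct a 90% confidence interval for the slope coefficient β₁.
The 90% CI for β₁ is (0.8745, 1.8457)

Confidence interval for the slope:

The 90% CI for β₁ is: β̂₁ ± t*(α/2, n-2) × SE(β̂₁)

Step 1: Find critical t-value
- Confidence level = 0.9
- Degrees of freedom = n - 2 = 23 - 2 = 21
- t*(α/2, 21) = 1.7207

Step 2: Calculate margin of error
Margin = 1.7207 × 0.2822 = 0.4856

Step 3: Construct interval
CI = 1.3601 ± 0.4856
CI = (0.8745, 1.8457)

Interpretation: We are 90% confident that the true slope β₁ lies between 0.8745 and 1.8457.
Both endpoints are positive, so the data support a genuinely positive slope at this confidence level.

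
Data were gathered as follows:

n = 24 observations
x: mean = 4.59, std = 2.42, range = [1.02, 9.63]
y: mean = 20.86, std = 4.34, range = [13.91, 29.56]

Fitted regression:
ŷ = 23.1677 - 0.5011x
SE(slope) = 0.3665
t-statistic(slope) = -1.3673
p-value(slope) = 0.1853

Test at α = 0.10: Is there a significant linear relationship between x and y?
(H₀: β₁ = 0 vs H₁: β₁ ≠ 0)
p-value = 0.1853 ≥ α = 0.10, so we fail to reject H₀. The relationship is not significant.

Hypothesis test for the slope coefficient:

H₀: β₁ = 0 (no linear relationship)
H₁: β₁ ≠ 0 (linear relationship exists)

Test statistic: t = β̂₁ / SE(β̂₁) = -0.5011 / 0.3665 = -1.3673

p = 0.1853: how often a slope estimate this far from 0 (in SE units) would arise by chance if β₁ were truly 0.

Decision rule: reject H₀ if p-value < α.
p-value = 0.1853 ≥ α = 0.10 → fail to reject H₀.

There is not sufficient evidence at the 10% significance level to conclude that a linear relationship exists between x and y.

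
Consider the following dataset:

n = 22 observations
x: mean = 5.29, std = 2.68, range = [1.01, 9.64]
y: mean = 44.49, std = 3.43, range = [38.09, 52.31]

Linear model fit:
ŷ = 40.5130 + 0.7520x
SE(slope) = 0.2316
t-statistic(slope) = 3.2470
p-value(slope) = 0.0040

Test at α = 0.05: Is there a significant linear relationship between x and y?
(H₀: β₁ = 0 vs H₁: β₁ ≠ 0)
Since p-value = 0.0040 < α = 0.05, reject H₀ — the slope is significantly different from 0.

Hypothesis test for the slope coefficient:

H₀: β₁ = 0 (no linear relationship)
H₁: β₁ ≠ 0 (linear relationship exists)

Test statistic: t = β̂₁ / SE(β̂₁) = 0.7520 / 0.2316 = 3.2470

p = 0.0040: how often a slope estimate this far from 0 (in SE units) would arise by chance if β₁ were truly 0.

Decision rule: reject H₀ if p-value < α.
p-value = 0.0040 < α = 0.05 → reject H₀.

At α = 0.05 the data do provide convincing evidence of a nonzero slope.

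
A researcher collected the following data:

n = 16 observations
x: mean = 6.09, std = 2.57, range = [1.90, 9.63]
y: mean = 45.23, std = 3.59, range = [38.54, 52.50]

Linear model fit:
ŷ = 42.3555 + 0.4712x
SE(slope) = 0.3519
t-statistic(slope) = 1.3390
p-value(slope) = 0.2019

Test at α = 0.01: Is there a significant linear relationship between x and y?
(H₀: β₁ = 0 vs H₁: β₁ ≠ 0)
Since p-value = 0.2019 ≥ α = 0.01, fail to reject H₀ — the slope is not significantly different from 0.

Hypothesis test for the slope coefficient:

H₀: β₁ = 0 (no linear relationship)
H₁: β₁ ≠ 0 (linear relationship exists)

Test statistic: t = β̂₁ / SE(β̂₁) = 0.4712 / 0.3519 = 1.3390

The p-value (0.2019) is the probability, under H₀, of a t-statistic at least as extreme as |t| = 1.3390 (two-sided, df = n − 2 = 14).

Decision rule: reject H₀ if p-value < α.
p-value = 0.2019 ≥ α = 0.01 → fail to reject H₀.

There is not sufficient evidence at the 1% significance level to conclude that a linear relationship exists between x and y.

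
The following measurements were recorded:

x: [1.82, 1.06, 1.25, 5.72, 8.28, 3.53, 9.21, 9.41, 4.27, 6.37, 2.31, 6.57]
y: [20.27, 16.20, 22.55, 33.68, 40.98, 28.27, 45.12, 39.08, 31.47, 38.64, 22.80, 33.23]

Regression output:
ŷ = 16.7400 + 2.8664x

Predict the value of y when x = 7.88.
ŷ = 39.3272

Plug x = 7.88 into the fitted line:

ŷ = 16.7400 + 2.8664 × 7.88
ŷ = 16.7400 + 22.5872
ŷ = 39.3272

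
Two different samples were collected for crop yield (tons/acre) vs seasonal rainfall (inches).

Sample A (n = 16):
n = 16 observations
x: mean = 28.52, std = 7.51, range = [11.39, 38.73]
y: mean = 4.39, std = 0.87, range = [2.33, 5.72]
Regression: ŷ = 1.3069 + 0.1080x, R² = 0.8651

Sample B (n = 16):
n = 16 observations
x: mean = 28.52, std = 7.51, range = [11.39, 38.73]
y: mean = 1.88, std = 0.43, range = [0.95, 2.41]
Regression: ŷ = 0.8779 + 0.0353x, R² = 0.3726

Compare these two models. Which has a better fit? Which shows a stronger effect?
Model A has the better fit (R² = 0.8651 vs 0.3726). Model A shows the stronger effect (|β₁| = 0.1080 vs 0.0353).

Model Comparison:

Which explains more variance? (R²)
- Model A: R² = 0.8651 → 86.51% of variance in crop yield explained
- Model B: R² = 0.3726 → 37.26% of variance in crop yield explained
- 0.8651 > 0.3726 → Model A has the better fit

Strength of effect — compare |β₁|:
- Model A: β₁ = 0.1080 → predicted crop yield rises 0.1080 tons/acre per additional inch of rainfall
- Model B: β₁ = 0.0353 → predicted crop yield rises 0.0353 tons/acre per additional inch of rainfall
- |0.1080| > |0.0353| → Model A shows the stronger marginal effect

Note: R² measures how tightly points cluster around the line; β₁ measures how steep the line is — they answer different questions.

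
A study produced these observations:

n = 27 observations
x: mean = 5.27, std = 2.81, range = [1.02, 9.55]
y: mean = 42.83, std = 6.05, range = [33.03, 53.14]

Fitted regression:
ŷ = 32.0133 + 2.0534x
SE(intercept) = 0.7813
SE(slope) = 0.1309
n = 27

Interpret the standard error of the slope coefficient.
SE(slope) = 0.1309 measures the uncertainty in the estimated slope. The coefficient is estimated precisely (SE/|β̂₁| = 6.4%).

SE(β̂₁) = s / √Sxx, where s is the residual standard deviation and Sxx = Σ(x − x̄)². It is the yardstick for how far β̂₁ = 2.0534 could plausibly be from the true slope.

Relative precision:
- SE / |β̂₁| = 0.1309 / 2.0534 = 6.4%
- Rule of thumb (under 20%: precise; 20% to under 50%: moderately precise; 50% or more: imprecise) → precise

Link to interval estimation: a confidence interval for β₁ is β̂₁ ± t* × 0.1309, so SE sets the half-width per unit of t*.

What drives SE(β̂₁): wider spread of x values → smaller SE.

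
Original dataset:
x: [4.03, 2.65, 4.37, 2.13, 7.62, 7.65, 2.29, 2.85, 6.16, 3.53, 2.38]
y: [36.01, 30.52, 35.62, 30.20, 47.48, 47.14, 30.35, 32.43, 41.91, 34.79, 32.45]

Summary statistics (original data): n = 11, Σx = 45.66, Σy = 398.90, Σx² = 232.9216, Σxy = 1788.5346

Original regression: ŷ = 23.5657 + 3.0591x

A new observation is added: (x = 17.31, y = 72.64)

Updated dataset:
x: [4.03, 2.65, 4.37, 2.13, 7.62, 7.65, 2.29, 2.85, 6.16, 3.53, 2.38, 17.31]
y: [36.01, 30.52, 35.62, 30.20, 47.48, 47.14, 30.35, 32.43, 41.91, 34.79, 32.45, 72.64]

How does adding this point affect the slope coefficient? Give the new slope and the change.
Adding the point moves β₁ from 3.0591 to 2.8276, i.e. it decreases by 0.2315 (-7.6%).

The new point has HIGH LEVERAGE: x = 17.31 is far from the original mean x̄ = 45.66/11 ≈ 4.15 (original range [2.13, 7.65]).

Step 1: Update the sums with the new point (n goes from 11 to 12)
Σx  = 45.66 + 17.31 = 62.97
Σy  = 398.90 + 72.64 = 471.54
Σx² = 232.9216 + 17.31² = 232.9216 + 299.6361 = 532.5577
Σxy = 1788.5346 + 17.31×72.64 = 1788.5346 + 1257.3984 = 3045.9330

Step 2: Recompute the slope with b₁ = (nΣxy − ΣxΣy) / (nΣx² − (Σx)²)
Numerator   = 12×3045.9330 − 62.97×471.54 = 36551.1960 − 29692.8738 = 6858.3222
Denominator = 12×532.5577 − 62.97² = 6390.6924 − 3965.2209 = 2425.4715
b₁(new) = 6858.3222 / 2425.4715 = 2.8276

(Same formula on the original sums: (11×1788.5346 − 45.66×398.90) / (11×232.9216 − 45.66²) = 1460.1066 / 477.3020 = 3.0591, matching the given fit.)

Step 3: Change in slope
Δβ₁ = 2.8276 − 3.0591 = -0.2315
Relative change = -0.2315 / 3.0591 × 100% = -7.6%
→ the slope decreases when the point is added.

A high-leverage point only changes the slope if it is off the original line; here y = 72.64 is below the original trend, so the slope decreases.
In practice: examine leverage (hᵢ) and Cook's distance rather than deleting it automatically; refit with and without it and report both if conclusions differ.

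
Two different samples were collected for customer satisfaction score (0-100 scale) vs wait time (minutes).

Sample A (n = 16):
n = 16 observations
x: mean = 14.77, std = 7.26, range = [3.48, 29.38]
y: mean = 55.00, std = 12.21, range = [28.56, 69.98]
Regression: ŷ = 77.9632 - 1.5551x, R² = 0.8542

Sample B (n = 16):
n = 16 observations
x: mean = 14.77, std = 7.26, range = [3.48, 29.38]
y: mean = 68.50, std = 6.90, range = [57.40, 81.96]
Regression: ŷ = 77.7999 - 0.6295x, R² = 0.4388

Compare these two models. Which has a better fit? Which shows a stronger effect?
Model A has the better fit (R² = 0.8542 vs 0.4388). Model A shows the stronger effect (|β₁| = 1.5551 vs 0.6295).

Model Comparison:

Which explains more variance? (R²)
- Model A: R² = 0.8542 → 85.42% of variance in satisfaction score explained
- Model B: R² = 0.4388 → 43.88% of variance in satisfaction score explained
- 0.8542 > 0.4388 → Model A has the better fit

Which has the larger per-minute effect? (|β₁|)
- Model A: β₁ = -1.5551 → predicted satisfaction score falls 1.5551 points per additional minute of wait time
- Model B: β₁ = -0.6295 → predicted satisfaction score falls 0.6295 points per additional minute of wait time
- |-1.5551| > |-0.6295| → Model A shows the stronger marginal effect

Note: A better fit (higher R²) doesn't necessarily mean a more important relationship.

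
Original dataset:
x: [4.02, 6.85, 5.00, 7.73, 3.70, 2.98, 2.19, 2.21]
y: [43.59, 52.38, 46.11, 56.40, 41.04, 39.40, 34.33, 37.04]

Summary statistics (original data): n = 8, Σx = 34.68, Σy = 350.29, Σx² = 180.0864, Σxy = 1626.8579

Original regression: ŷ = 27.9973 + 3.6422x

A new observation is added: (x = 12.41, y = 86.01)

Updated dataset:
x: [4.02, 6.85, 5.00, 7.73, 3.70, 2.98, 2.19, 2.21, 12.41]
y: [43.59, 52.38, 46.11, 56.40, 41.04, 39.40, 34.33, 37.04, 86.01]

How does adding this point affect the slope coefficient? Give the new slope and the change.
Adding the point moves β₁ from 3.6422 to 4.6908, i.e. it increases by 1.0486 (+28.8%).

The new point has HIGH LEVERAGE: x = 12.41 is far from the original mean x̄ = 34.68/8 ≈ 4.34 (original range [2.19, 7.73]).

Step 1: Update the sums with the new point (n goes from 8 to 9)
Σx  = 34.68 + 12.41 = 47.09
Σy  = 350.29 + 86.01 = 436.30
Σx² = 180.0864 + 12.41² = 180.0864 + 154.0081 = 334.0945
Σxy = 1626.8579 + 12.41×86.01 = 1626.8579 + 1067.3841 = 2694.2420

Step 2: Recompute the slope with b₁ = (nΣxy − ΣxΣy) / (nΣx² − (Σx)²)
Numerator   = 9×2694.2420 − 47.09×436.30 = 24248.1780 − 20545.3670 = 3702.8110
Denominator = 9×334.0945 − 47.09² = 3006.8505 − 2217.4681 = 789.3824
b₁(new) = 3702.8110 / 789.3824 = 4.6908

(Same formula on the original sums: (8×1626.8579 − 34.68×350.29) / (8×180.0864 − 34.68²) = 866.8060 / 237.9888 = 3.6422, matching the given fit.)

Step 3: Change in slope
Δβ₁ = 4.6908 − 3.6422 = +1.0486
Relative change = +1.0486 / 3.6422 × 100% = +28.8%
→ the slope increases when the point is added.

Because the point sits above the extension of the original line at a high-leverage x, it tilts the fit up.
In practice: investigate whether it comes from the same population as the rest of the sample; refit with and without it and report both if conclusions differ.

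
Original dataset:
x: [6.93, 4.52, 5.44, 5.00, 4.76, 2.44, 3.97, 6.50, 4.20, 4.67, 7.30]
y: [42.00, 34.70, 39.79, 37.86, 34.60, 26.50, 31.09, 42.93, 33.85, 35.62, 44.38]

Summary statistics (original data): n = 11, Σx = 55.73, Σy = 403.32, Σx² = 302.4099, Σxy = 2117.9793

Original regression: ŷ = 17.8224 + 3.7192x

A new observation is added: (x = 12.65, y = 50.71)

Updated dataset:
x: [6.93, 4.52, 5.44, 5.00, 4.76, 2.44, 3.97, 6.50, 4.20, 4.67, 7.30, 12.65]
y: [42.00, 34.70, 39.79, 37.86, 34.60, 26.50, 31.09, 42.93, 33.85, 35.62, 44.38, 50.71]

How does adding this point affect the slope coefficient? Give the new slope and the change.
The slope changes from 3.7192 to 2.3667 (change of -1.3525, or -36.4%).

x = 12.65 lies well outside the original x-range [2.44, 7.30] (x̄ ≈ 5.07), so this observation has high leverage and can move the slope substantially.

Step 1: Update the sums with the new point (n goes from 11 to 12)
Σx  = 55.73 + 12.65 = 68.38
Σy  = 403.32 + 50.71 = 454.03
Σx² = 302.4099 + 12.65² = 302.4099 + 160.0225 = 462.4324
Σxy = 2117.9793 + 12.65×50.71 = 2117.9793 + 641.4815 = 2759.4608

Step 2: Recompute the slope with b₁ = (nΣxy − ΣxΣy) / (nΣx² − (Σx)²)
Numerator   = 12×2759.4608 − 68.38×454.03 = 33113.5296 − 31046.5714 = 2066.9582
Denominator = 12×462.4324 − 68.38² = 5549.1888 − 4675.8244 = 873.3644
b₁(new) = 2066.9582 / 873.3644 = 2.3667

(Same formula on the original sums: (11×2117.9793 − 55.73×403.32) / (11×302.4099 − 55.73²) = 820.7487 / 220.6760 = 3.7192, matching the given fit.)

Step 3: Change in slope
Δβ₁ = 2.3667 − 3.7192 = -1.3525
Relative change = -1.3525 / 3.7192 × 100% = -36.4%
→ the slope decreases when the point is added.

A high-leverage point only changes the slope if it is off the original line; here y = 50.71 is below the original trend, so the slope decreases.
In practice: refit with and without it and report both if conclusions differ.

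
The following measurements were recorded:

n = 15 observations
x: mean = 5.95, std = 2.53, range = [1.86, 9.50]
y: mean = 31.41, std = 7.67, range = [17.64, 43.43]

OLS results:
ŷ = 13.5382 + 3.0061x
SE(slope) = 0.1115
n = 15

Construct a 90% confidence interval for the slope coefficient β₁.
The 90% CI for β₁ is (2.8086, 3.2036)

Confidence interval for the slope:

The 90% CI for β₁ is: β̂₁ ± t*(α/2, n-2) × SE(β̂₁)

Step 1: Find critical t-value
- Confidence level = 0.9
- Degrees of freedom = n - 2 = 15 - 2 = 13
- t*(α/2, 13) = 1.7709

Step 2: Calculate margin of error
Margin = 1.7709 × 0.1115 = 0.1975

Step 3: Construct interval
CI = 3.0061 ± 0.1975
CI = (2.8086, 3.2036)

Interpretation: We are 90% confident that the true slope β₁ lies between 2.8086 and 3.2036.
The interval does not include 0, suggesting a significant linear relationship.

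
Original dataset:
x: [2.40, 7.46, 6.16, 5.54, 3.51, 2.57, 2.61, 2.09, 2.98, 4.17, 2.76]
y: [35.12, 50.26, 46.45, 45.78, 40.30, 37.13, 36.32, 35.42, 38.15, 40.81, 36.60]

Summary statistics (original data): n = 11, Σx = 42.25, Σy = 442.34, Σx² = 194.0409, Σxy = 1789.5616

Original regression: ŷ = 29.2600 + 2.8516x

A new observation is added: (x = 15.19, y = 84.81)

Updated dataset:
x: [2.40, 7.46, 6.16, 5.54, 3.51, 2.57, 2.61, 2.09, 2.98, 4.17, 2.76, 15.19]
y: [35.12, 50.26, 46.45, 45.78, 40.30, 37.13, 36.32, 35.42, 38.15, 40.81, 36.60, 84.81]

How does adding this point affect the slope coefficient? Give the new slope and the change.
New slope β₁ = 3.7011 versus 2.8516 before: a change of +0.8495 (+29.8%).

The new point has HIGH LEVERAGE: x = 15.19 is far from the original mean x̄ = 42.25/11 ≈ 3.84 (original range [2.09, 7.46]).

Step 1: Update the sums with the new point (n goes from 11 to 12)
Σx  = 42.25 + 15.19 = 57.44
Σy  = 442.34 + 84.81 = 527.15
Σx² = 194.0409 + 15.19² = 194.0409 + 230.7361 = 424.7770
Σxy = 1789.5616 + 15.19×84.81 = 1789.5616 + 1288.2639 = 3077.8255

Step 2: Recompute the slope with b₁ = (nΣxy − ΣxΣy) / (nΣx² − (Σx)²)
Numerator   = 12×3077.8255 − 57.44×527.15 = 36933.9060 − 30279.4960 = 6654.4100
Denominator = 12×424.7770 − 57.44² = 5097.3240 − 3299.3536 = 1797.9704
b₁(new) = 6654.4100 / 1797.9704 = 3.7011

(Same formula on the original sums: (11×1789.5616 − 42.25×442.34) / (11×194.0409 − 42.25²) = 996.3126 / 349.3874 = 2.8516, matching the given fit.)

Step 3: Change in slope
Δβ₁ = 3.7011 − 2.8516 = +0.8495
Relative change = +0.8495 / 2.8516 × 100% = +29.8%
→ the slope increases when the point is added.

A high-leverage point only changes the slope if it is off the original line; here y = 84.81 is above the original trend, so the slope increases.
In practice: investigate whether it comes from the same population as the rest of the sample; refit with and without it and report both if conclusions differ.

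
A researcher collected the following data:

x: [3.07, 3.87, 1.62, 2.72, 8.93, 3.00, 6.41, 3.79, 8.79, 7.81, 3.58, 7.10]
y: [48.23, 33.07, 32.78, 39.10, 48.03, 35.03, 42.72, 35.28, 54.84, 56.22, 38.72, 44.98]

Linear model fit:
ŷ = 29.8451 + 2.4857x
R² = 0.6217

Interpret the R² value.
R² = 0.6217 means 62.17% of the variation in y is explained by the linear relationship with x. This indicates a moderate fit.

R² = 1 − SS_res/SS_tot compares the residual scatter to the total scatter of y about its mean.

Here R² = 0.6217:
- Explained: 62.17% of the variation in y
- Unexplained (residual): 100% − 62.17% = 37.83%
- Rule of thumb (below 0.3 weak; 0.3 to below 0.7 moderate; 0.7 and above strong) → moderate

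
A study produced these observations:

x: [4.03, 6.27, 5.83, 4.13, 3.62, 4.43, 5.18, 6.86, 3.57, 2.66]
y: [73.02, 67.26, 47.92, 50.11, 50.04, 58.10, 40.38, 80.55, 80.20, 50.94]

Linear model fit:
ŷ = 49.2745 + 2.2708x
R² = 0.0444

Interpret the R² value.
About 4.44% of the variability in y is accounted for by the regression on x (R² = 0.0444) — a weak linear fit.

R² = 1 − SS_res/SS_tot compares the residual scatter to the total scatter of y about its mean.

Here R² = 0.0444:
- Explained: 4.44% of the variation in y
- Unexplained (residual): 100% − 4.44% = 95.56%
- Rule of thumb (below 0.3 weak; 0.3 to below 0.7 moderate; 0.7 and above strong) → weak

Note: R² says nothing about causation, and a high R² does not by itself mean the linear form is appropriate — check the residuals.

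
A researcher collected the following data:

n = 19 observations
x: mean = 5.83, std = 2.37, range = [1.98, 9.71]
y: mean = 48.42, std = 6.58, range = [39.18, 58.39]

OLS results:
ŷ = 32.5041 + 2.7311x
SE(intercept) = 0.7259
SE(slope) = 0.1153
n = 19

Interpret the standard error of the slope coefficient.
SE(slope) = 0.1153 measures the uncertainty in the estimated slope. The coefficient is estimated precisely (SE/|β̂₁| = 4.2%).

What SE measures:
- The standard error quantifies the sampling variability of the coefficient estimate
- It is the estimated standard deviation of β̂₁ across hypothetical repeated samples of the same size
- Smaller SE → more precise estimate

Relative precision:
- SE / |β̂₁| = 0.1153 / 2.7311 = 4.2%
- Rule of thumb (under 20%: precise; 20% to under 50%: moderately precise; 50% or more: imprecise) → precise

Link to the t-test: t = β̂₁ / SE(β̂₁) = 2.7311 / 0.1153 = 23.6869, the statistic for H₀: β₁ = 0.

What drives SE(β̂₁): larger n (here n = 19) → smaller SE; wider spread of x values → smaller SE.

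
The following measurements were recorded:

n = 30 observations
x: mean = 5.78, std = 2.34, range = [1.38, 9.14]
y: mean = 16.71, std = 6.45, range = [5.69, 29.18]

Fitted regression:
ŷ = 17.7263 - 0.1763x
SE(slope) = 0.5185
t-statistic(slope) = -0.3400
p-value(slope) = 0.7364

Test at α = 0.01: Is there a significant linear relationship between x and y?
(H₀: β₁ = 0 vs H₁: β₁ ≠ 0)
Since p-value = 0.7364 ≥ α = 0.01, fail to reject H₀ — the slope is not significantly different from 0.

Hypothesis test for the slope coefficient:

H₀: β₁ = 0 (no linear relationship)
H₁: β₁ ≠ 0 (linear relationship exists)

Test statistic: t = β̂₁ / SE(β̂₁) = -0.1763 / 0.5185 = -0.3400

With df = 28, the two-sided p-value for |t| = 0.3400 is 0.7364.

Decision rule: reject H₀ if p-value < α.
p-value = 0.7364 ≥ α = 0.01 → fail to reject H₀.

There is not sufficient evidence at the 1% significance level to conclude that a linear relationship exists between x and y.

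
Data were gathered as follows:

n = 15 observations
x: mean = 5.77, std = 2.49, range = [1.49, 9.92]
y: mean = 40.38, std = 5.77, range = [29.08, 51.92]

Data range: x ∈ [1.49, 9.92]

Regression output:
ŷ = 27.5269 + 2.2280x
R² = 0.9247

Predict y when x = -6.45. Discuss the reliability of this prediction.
The equation gives ŷ = 13.1563; however x = -6.45 is 7.94 units below the observed range, so this extrapolated value should not be trusted.

Prediction calculation:
ŷ = 27.5269 + 2.2280 × (-6.45)
ŷ = 13.1563

Reliability:
- Data range: x ∈ [1.49, 9.92]
- Prediction point: x = -6.45 is 7.94 units below the observed range → this is EXTRAPOLATION, not interpolation

Why that matters here:
- The standard error of prediction grows with (x − x̄)², and x = -6.45 is far from x̄ = 5.77
- Real relationships often flatten, saturate, or turn nonlinear at extremes

Report the number if required, but flag clearly that it is an extrapolation.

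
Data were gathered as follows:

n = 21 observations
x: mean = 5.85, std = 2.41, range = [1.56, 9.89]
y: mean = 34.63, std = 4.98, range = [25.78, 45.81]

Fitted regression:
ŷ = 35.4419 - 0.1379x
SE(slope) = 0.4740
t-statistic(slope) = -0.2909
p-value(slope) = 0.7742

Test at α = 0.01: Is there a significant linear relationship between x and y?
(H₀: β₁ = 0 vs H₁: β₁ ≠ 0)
Since p-value = 0.7742 ≥ α = 0.01, fail to reject H₀ — the slope is not significantly different from 0.

Hypothesis test for the slope coefficient:

H₀: β₁ = 0 (no linear relationship)
H₁: β₁ ≠ 0 (linear relationship exists)

Test statistic: t = β̂₁ / SE(β̂₁) = -0.1379 / 0.4740 = -0.2909

With df = 19, the two-sided p-value for |t| = 0.2909 is 0.7742.

Decision rule: reject H₀ if p-value < α.
p-value = 0.7742 ≥ α = 0.01 → fail to reject H₀.

At α = 0.01 the data do not provide convincing evidence of a nonzero slope.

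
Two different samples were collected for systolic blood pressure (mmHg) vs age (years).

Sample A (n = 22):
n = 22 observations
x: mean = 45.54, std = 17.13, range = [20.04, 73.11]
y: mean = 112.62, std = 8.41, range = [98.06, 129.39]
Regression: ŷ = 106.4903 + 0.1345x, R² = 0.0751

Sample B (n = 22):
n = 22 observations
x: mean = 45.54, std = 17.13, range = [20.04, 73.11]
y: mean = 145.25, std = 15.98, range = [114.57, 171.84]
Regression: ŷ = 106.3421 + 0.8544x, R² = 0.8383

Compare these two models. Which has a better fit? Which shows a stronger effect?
Model B has the better fit (R² = 0.8383 vs 0.0751). Model B shows the stronger effect (|β₁| = 0.8544 vs 0.1345).

Model Comparison:

Goodness of fit (R²):
- Model A: R² = 0.0751 → 7.51% of variance in blood pressure explained
- Model B: R² = 0.8383 → 83.83% of variance in blood pressure explained
- 0.8383 > 0.0751 → Model B has the better fit

Effect size (slope magnitude):
- Model A: β₁ = 0.1345 → predicted blood pressure rises 0.1345 mmHg per additional year of age
- Model B: β₁ = 0.8544 → predicted blood pressure rises 0.8544 mmHg per additional year of age
- |0.1345| < |0.8544| → Model B shows the stronger marginal effect

Notes:
- R² measures how tightly points cluster around the line; β₁ measures how steep the line is — they answer different questions.
- The two samples could reflect different populations, time periods, or measurement quality.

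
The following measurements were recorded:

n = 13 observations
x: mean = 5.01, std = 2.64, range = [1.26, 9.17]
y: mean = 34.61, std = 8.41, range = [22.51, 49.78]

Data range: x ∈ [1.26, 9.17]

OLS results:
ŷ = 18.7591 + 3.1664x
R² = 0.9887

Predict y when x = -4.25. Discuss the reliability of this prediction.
ŷ = 5.3019, but this is extrapolation (below the data range [1.26, 9.17]) and may be unreliable.

Prediction calculation:
ŷ = 18.7591 + 3.1664 × (-4.25)
ŷ = 5.3019

Reliability:
- Data range: x ∈ [1.26, 9.17]
- Prediction point: x = -4.25 is 5.51 units below the observed range → this is EXTRAPOLATION, not interpolation

Why that matters here:
- The linear relationship may not hold outside the observed range
- R² describes fit only over the sampled x values; it says nothing about behaviour beyond them

A defensible statement: 'if the linear trend continued to x = -4.25, y would be about 5.3019' — the premise is untested.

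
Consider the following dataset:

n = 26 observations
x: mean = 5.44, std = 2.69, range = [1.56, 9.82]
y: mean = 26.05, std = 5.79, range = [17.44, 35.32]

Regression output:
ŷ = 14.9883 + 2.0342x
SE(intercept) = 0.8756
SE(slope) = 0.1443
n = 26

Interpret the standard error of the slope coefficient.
SE(β̂₁) = 0.1443 is the estimated standard deviation of the slope estimate across repeated samples; relative to β̂₁ = 2.0342 that is 7.1%, a precise estimate.

SE(β̂₁) = 0.1443 says: if we drew many samples of n = 26 from the same population and refit each time, the fitted slopes would scatter with a standard deviation of roughly 0.1443 around the true β₁.

Relative precision:
- SE / |β̂₁| = 0.1443 / 2.0342 = 7.1%
- Rule of thumb (under 20%: precise; 20% to under 50%: moderately precise; 50% or more: imprecise) → precise

Link to the t-test: t = β̂₁ / SE(β̂₁) = 2.0342 / 0.1443 = 14.0970, the statistic for H₀: β₁ = 0.

What drives SE(β̂₁): larger n (here n = 26) → smaller SE; more residual scatter → larger SE.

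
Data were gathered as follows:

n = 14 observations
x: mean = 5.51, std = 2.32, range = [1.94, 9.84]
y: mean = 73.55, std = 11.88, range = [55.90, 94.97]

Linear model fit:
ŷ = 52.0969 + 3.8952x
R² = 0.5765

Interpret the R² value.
About 57.65% of the variability in y is accounted for by the regression on x (R² = 0.5765) — a moderate linear fit.

R² (coefficient of determination) measures the proportion of variance in y explained by the regression model.

Here R² = 0.5765:
- Explained: 57.65% of the variation in y
- Unexplained (residual): 100% − 57.65% = 42.35%
- Rule of thumb (below 0.3 weak; 0.3 to below 0.7 moderate; 0.7 and above strong) → moderate

Equivalently, for simple linear regression R² = r², so |r| = √0.5765 ≈ 0.7593.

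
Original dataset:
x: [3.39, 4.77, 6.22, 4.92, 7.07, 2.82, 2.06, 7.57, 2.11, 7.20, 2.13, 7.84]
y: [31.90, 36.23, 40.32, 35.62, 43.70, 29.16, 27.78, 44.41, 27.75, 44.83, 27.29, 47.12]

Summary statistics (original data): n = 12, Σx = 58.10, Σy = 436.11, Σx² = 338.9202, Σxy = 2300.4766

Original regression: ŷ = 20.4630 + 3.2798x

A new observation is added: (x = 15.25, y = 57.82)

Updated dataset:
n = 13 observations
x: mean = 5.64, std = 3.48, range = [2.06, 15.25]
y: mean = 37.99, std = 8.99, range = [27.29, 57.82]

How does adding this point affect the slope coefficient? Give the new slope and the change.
New slope β₁ = 2.5081 versus 3.2798 before: a change of -0.7717 (-23.5%).

x = 15.25 lies well outside the original x-range [2.06, 7.84] (x̄ ≈ 4.84), so this observation has high leverage and can move the slope substantially.

Step 1: Update the sums with the new point (n goes from 12 to 13)
Σx  = 58.10 + 15.25 = 73.35
Σy  = 436.11 + 57.82 = 493.93
Σx² = 338.9202 + 15.25² = 338.9202 + 232.5625 = 571.4827
Σxy = 2300.4766 + 15.25×57.82 = 2300.4766 + 881.7550 = 3182.2316

Step 2: Recompute the slope with b₁ = (nΣxy − ΣxΣy) / (nΣx² − (Σx)²)
Numerator   = 13×3182.2316 − 73.35×493.93 = 41369.0108 − 36229.7655 = 5139.2453
Denominator = 13×571.4827 − 73.35² = 7429.2751 − 5380.2225 = 2049.0526
b₁(new) = 5139.2453 / 2049.0526 = 2.5081

(Same formula on the original sums: (12×2300.4766 − 58.10×436.11) / (12×338.9202 − 58.10²) = 2267.7282 / 691.4324 = 3.2798, matching the given fit.)

Step 3: Change in slope
Δβ₁ = 2.5081 − 3.2798 = -0.7717
Relative change = -0.7717 / 3.2798 × 100% = -23.5%
→ the slope decreases when the point is added.

A high-leverage point only changes the slope if it is off the original line; here y = 57.82 is below the original trend, so the slope decreases.
In practice: investigate whether it comes from the same population as the rest of the sample.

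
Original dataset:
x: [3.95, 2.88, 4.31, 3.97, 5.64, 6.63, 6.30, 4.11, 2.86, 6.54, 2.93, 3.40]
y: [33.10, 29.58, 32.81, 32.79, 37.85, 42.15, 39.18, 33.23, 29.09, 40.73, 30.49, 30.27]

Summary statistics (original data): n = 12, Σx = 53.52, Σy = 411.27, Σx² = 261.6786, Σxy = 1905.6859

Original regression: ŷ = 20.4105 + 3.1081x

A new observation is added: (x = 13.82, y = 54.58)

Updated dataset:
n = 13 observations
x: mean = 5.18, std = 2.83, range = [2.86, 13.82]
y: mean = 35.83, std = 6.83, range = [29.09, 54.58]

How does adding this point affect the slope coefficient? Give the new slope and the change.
The slope changes from 3.1081 to 2.3773 (change of -0.7308, or -23.5%).

x = 13.82 lies well outside the original x-range [2.86, 6.63] (x̄ ≈ 4.46), so this observation has high leverage and can move the slope substantially.

Step 1: Update the sums with the new point (n goes from 12 to 13)
Σx  = 53.52 + 13.82 = 67.34
Σy  = 411.27 + 54.58 = 465.85
Σx² = 261.6786 + 13.82² = 261.6786 + 190.9924 = 452.6710
Σxy = 1905.6859 + 13.82×54.58 = 1905.6859 + 754.2956 = 2659.9815

Step 2: Recompute the slope with b₁ = (nΣxy − ΣxΣy) / (nΣx² − (Σx)²)
Numerator   = 13×2659.9815 − 67.34×465.85 = 34579.7595 − 31370.3390 = 3209.4205
Denominator = 13×452.6710 − 67.34² = 5884.7230 − 4534.6756 = 1350.0474
b₁(new) = 3209.4205 / 1350.0474 = 2.3773

(Same formula on the original sums: (12×1905.6859 − 53.52×411.27) / (12×261.6786 − 53.52²) = 857.0604 / 275.7528 = 3.1081, matching the given fit.)

Step 3: Change in slope
Δβ₁ = 2.3773 − 3.1081 = -0.7308
Relative change = -0.7308 / 3.1081 × 100% = -23.5%
→ the slope decreases when the point is added.

Because the point sits below the extension of the original line at a high-leverage x, it tilts the fit down.
In practice: investigate whether it comes from the same population as the rest of the sample; refit with and without it and report both if conclusions differ.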